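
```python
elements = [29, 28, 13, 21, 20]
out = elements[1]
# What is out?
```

Trace:
`elements = [29, 28, 13, 21, 20]` → elements = [29, 28, 13, 21, 20]
`out = elements[1]` → out = 28
So out = 28

Answer: 28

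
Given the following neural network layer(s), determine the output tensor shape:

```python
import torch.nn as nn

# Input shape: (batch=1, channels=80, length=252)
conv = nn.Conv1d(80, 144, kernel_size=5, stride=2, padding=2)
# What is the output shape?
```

Input: (1, 80, 252) -> Output: (1, 144, 126)

Answer: (1, 144, 126)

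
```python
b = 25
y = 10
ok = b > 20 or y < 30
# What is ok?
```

Trace:
`b = 25` → b = 25
`y = 10` → y = 10
`ok = b > 20 or y < 30` → ok = True
So ok = True

Answer: True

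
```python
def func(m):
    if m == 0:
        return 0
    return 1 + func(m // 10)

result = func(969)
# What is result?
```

Count of digits of 969: 3

Answer: 3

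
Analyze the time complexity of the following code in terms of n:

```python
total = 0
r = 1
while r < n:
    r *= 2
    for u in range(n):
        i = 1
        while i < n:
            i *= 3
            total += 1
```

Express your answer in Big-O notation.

Each loop level contributes: log n × n × log n. Multiplying the contributions gives O(n log² n).

Answer: O(n log² n)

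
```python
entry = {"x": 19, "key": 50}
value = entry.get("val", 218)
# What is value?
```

Trace:
`entry = {"x": 19, "key": 50}` → entry = {'x': 19, 'key': 50}
`value = entry.get("val", 218)` → value = 218
So value = 218

Answer: 218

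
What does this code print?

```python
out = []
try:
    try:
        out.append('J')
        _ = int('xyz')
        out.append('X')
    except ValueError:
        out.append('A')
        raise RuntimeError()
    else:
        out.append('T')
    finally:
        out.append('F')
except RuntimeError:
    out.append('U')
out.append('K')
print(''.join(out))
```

Execution trace: 'J' (try body) → 'A' (except ValueError) → 'F' (finally) → 'U' (outer except RuntimeError) → 'K' (after the try/except). Output: JAFUK

Answer: JAFUK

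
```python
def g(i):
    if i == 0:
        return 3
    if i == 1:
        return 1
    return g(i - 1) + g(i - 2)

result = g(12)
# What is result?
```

Build up from base cases: g(0)=3, g(1)=1, g(2)=4, g(3)=5, g(4)=9, g(5)=14, g(6)=23, ..., g(12)=411

Answer: 411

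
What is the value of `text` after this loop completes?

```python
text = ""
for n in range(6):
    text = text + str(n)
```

Concatenate digits 0 to 5
`text` takes the values: "" → "0" → "01" → "012" → "0123" → "01234" → "012345"

Answer: "012345"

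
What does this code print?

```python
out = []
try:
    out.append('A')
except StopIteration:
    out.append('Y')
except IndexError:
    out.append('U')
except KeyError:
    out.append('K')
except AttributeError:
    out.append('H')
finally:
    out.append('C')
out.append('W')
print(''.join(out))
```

Execution trace: 'A' (try body, no exception) → 'C' (finally) → 'W' (after the try/except). Output: ACW

Answer: ACW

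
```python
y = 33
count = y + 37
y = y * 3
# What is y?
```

Trace:
`y = 33` → y = 33
`count = y + 37` → count = 70
`y = y * 3` → y = 99
So y = 99

Answer: 99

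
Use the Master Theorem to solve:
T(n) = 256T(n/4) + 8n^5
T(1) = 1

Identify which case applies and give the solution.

a=256, b=4, f(n)=8n^5. log_4(256) = 4. Since c=5 > 4 and the regularity condition holds (256(n/4)^5 = (256/4^5)n^5 with 256/4^5 < 1), Case 3 applies: T(n) = Θ(f(n)) = O(n^5).

Answer: O(n^5) - Case 3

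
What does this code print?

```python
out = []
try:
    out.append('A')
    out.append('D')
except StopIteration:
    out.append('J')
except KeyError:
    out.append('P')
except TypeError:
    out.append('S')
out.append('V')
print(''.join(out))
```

Execution trace: 'A' (try body) → 'D' (try body, no exception) → 'V' (after the try/except). Output: ADV

Answer: ADV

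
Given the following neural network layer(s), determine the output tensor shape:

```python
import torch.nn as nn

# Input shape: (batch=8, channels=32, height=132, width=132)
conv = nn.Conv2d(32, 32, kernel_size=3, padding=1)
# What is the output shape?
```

Input: (8, 32, 132, 132) -> Output: (8, 32, 132, 132)

Answer: (8, 32, 132, 132)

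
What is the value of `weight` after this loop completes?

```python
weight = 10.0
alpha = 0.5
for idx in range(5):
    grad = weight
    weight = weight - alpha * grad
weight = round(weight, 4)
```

Gradient descent: w = 10.0 * (1 - 0.5)^5
`weight` takes the values: 10.0 → 5.0 → 2.5 → 1.25 → 0.625 → 0.3125

Answer: 0.3125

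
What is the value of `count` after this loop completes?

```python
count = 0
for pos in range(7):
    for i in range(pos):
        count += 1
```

Triangle number: 0+1+2+...+6
`count` takes the values: 0 → 1 → 2 → 3 → 4 → 5 → 6 → 7 → 8 → 9 → 10 → 11 → 12 → 13 → 14 → 15 → 16 → 17 → 18 → 19 → 20 → 21

Answer: 21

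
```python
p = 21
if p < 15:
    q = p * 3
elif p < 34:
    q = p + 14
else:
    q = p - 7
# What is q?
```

Trace:
`p = 21` → p = 21
`if p < 15: ...` → p < 15 is False, p < 34 is True → q = 35
So q = 35

Answer: 35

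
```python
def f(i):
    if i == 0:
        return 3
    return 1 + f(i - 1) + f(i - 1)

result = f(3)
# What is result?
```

f(i) = 1 + 2·f(i-1), f(0)=3. Closed form: (3+1)·2^3 - 1 = 31.

Answer: 31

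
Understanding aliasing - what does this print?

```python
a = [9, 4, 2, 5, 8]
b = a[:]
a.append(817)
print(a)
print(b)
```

Key concept: slice [:] creates copy.
Step by step:
`a = [9, 4, 2, 5, 8]` → a = [9, 4, 2, 5, 8]
`b = a[:]` → b = [9, 4, 2, 5, 8]
`a.append(817)` → a = [9, 4, 2, 5, 8, 817]
`print(a)` → prints [9, 4, 2, 5, 8, 817]
`print(b)` → prints [9, 4, 2, 5, 8]

Answer:
[9, 4, 2, 5, 8, 817]
[9, 4, 2, 5, 8]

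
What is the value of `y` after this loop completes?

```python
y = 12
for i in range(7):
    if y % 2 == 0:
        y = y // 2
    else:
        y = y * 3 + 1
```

Collatz-style transformation from 12
`y` takes the values: 12 → 6 → 3 → 10 → 5 → 16 → 8 → 4

Answer: 4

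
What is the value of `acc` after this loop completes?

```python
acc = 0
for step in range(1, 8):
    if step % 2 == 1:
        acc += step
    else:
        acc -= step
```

Add odd, subtract even
`acc` takes the values: 0 → 1 → -1 → 2 → -2 → 3 → -3 → 4

Answer: 4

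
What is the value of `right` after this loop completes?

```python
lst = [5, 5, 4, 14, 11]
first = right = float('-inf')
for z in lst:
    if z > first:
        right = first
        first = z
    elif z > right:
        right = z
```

Second largest (with repeats) in [5, 5, 4, 14, 11]
`right` takes the values: -inf → 5 → 11

Answer: 11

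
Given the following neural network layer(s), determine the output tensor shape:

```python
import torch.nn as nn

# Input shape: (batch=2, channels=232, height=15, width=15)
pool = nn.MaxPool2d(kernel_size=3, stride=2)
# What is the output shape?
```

Input: (2, 232, 15, 15) -> Output: (2, 232, 7, 7)

Answer: (2, 232, 7, 7)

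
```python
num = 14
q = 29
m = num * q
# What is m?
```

Trace:
`num = 14` → num = 14
`q = 29` → q = 29
`m = num * q` → m = 406
So m = 406

Answer: 406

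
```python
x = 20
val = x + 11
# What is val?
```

Trace:
`x = 20` → x = 20
`val = x + 11` → val = 31
So val = 31

Answer: 31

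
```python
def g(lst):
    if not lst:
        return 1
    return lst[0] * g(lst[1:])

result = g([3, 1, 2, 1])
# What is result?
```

Product over [3, 1, 2, 1] = 3 * 1 * 2 * 1 = 6

Answer: 6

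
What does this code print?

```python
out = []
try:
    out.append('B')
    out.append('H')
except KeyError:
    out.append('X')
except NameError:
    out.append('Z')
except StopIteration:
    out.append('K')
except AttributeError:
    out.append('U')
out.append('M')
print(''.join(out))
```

Execution trace: 'B' (try body) → 'H' (try body, no exception) → 'M' (after the try/except). Output: BHM

Answer: BHM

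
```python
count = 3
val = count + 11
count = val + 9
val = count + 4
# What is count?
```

Trace:
`count = 3` → count = 3
`val = count + 11` → val = 14
`count = val + 9` → count = 23
`val = count + 4` → val = 27
So count = 23

Answer: 23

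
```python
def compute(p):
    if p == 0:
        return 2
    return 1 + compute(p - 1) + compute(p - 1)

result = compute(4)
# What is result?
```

compute(p) = 1 + 2·compute(p-1), compute(0)=2. Closed form: (2+1)·2^4 - 1 = 47.

Answer: 47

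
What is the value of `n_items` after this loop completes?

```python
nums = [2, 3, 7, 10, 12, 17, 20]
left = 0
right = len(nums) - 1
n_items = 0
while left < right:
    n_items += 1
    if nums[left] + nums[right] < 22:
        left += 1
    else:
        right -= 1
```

Steps to find pair summing to 22
`n_items` takes the values: 0 → 1 → 2 → 3 → 4 → 5 → 6

Answer: 6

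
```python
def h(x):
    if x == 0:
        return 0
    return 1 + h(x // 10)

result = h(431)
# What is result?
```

Count of digits of 431: 3

Answer: 3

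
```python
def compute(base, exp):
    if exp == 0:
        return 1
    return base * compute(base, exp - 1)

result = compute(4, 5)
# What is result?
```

compute(4, 5) = 4 * 4 * 4 * 4 * 4 = 1024

Answer: 1024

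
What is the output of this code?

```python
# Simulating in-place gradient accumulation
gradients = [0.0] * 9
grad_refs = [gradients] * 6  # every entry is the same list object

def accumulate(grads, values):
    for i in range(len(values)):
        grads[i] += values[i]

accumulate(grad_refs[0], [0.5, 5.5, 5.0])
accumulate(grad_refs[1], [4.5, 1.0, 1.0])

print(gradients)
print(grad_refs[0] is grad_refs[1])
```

Key concept: gradient accumulation aliasing.
Step by step:
`gradients = [0.0] * 9` → gradients = [0.0, 0.0, 0.0, 0.0, 0.0, 0.0, 0.0, 0.0, 0.0]
`grad_refs = [gradients] * 6` → grad_refs = [[0.0, 0.0, 0.0, 0.0, 0.0, 0.0, 0.0, 0.0, 0.0], [0.0, 0.0, 0.0, 0.0, 0.0, 0.0, 0.0, 0.0, 0.0], [0.0, 0.0, 0.0, 0.0, 0.0, 0.0, 0.0, 0.0, 0.0], [0.0, 0.0, 0.0, 0.0, 0.0, 0.0, 0.0, 0.0, 0.0], [0.0, 0.0, 0.0, 0.0, 0.0, 0.0, 0.0, 0.0, 0.0], [0.0, 0.0, 0.0, 0.0, 0.0, 0.0, 0.0, 0.0, 0.0]]
`accumulate(grad_refs[0], [0.5, 5.5, 5.0])` → gradients = [0.5, 5.5, 5.0, 0.0, 0.0, 0.0, 0.0, 0.0, 0.0]; grad_refs = [[0.5, 5.5, 5.0, 0.0, 0.0, 0.0, 0.0, 0.0, 0.0], [0.5, 5.5, 5.0, 0.0, 0.0, 0.0, 0.0, 0.0, 0.0], [0.5, 5.5, 5.0, 0.0, 0.0, 0.0, 0.0, 0.0, 0.0], [0.5, 5.5, 5.0, 0.0, 0.0, 0.0, 0.0, 0.0, 0.0], [0.5, 5.5, 5.0, 0.0, 0.0, 0.0, 0.0, 0.0, 0.0], [0.5, 5.5, 5.0, 0.0, 0.0, 0.0, 0.0, 0.0, 0.0]]
`accumulate(grad_refs[1], [4.5, 1.0, 1.0])` → gradients = [5.0, 6.5, 6.0, 0.0, 0.0, 0.0, 0.0, 0.0, 0.0]; grad_refs = [[5.0, 6.5, 6.0, 0.0, 0.0, 0.0, 0.0, 0.0, 0.0], [5.0, 6.5, 6.0, 0.0, 0.0, 0.0, 0.0, 0.0, 0.0], [5.0, 6.5, 6.0, 0.0, 0.0, 0.0, 0.0, 0.0, 0.0], [5.0, 6.5, 6.0, 0.0, 0.0, 0.0, 0.0, 0.0, 0.0], [5.0, 6.5, 6.0, 0.0, 0.0, 0.0, 0.0, 0.0, 0.0], [5.0, 6.5, 6.0, 0.0, 0.0, 0.0, 0.0, 0.0, 0.0]]
`print(gradients)` → prints [5.0, 6.5, 6.0, 0.0, 0.0, 0.0, 0.0, 0.0, 0.0]
`print(grad_refs[0] is grad_refs[1])` → prints True

Answer:
[5.0, 6.5, 6.0, 0.0, 0.0, 0.0, 0.0, 0.0, 0.0]
True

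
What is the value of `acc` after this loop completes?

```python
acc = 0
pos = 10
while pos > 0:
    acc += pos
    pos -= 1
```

Sum 10 down to 1
`acc` takes the values: 0 → 10 → 19 → 27 → 34 → 40 → 45 → 49 → 52 → 54 → 55

Answer: 55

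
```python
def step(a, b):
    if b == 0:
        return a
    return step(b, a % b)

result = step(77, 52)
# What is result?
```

step(77, 52) -> step(52, 25) -> step(25, 2) -> step(2, 1) -> step(1, 0) -> 1

Answer: 1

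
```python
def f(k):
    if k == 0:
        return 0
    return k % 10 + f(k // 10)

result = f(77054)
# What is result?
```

Sum of digits of 77054: 4 + 5 + 0 + 7 + 7 = 23

Answer: 23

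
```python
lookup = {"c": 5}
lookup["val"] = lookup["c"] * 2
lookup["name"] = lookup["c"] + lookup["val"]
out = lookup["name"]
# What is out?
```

Trace:
`lookup = {"c": 5}` → lookup = {'c': 5}
`lookup["val"] = lookup["c"] * 2` → lookup = {'c': 5, 'val': 10}
`lookup["name"] = lookup["c"] + lookup["val"]` → lookup = {'c': 5, 'val': 10, 'name': 15}
`out = lookup["name"]` → out = 15
So out = 15

Answer: 15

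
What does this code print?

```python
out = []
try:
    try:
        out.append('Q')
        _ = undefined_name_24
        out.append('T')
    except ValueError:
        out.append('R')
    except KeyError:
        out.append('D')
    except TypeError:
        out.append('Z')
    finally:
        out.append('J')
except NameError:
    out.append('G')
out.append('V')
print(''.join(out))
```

Execution trace: 'Q' (try body) → 'J' (finally) → 'G' (outer except NameError) → 'V' (after the try/except). Output: QJGV

Answer: QJGV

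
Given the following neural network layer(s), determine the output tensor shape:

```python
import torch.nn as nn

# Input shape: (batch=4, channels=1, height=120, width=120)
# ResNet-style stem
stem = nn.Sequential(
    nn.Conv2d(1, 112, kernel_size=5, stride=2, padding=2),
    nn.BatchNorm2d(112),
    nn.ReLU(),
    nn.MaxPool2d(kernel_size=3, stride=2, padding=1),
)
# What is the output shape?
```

Input: (4, 1, 120, 120) -> after Conv2d 5x5 stride=2: (4, 112, 60, 60) -> Output: (4, 112, 30, 30)

Answer: (4, 112, 30, 30)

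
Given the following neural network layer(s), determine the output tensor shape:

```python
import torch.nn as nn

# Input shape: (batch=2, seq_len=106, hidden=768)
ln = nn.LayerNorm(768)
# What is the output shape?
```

Input: (2, 106, 768) -> Output: (2, 106, 768)

Answer: (2, 106, 768)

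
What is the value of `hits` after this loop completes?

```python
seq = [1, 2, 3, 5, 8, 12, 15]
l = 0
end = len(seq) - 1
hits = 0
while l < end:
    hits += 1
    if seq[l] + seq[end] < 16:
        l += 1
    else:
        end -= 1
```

Steps to find pair summing to 16
`hits` takes the values: 0 → 1 → 2 → 3 → 4 → 5 → 6

Answer: 6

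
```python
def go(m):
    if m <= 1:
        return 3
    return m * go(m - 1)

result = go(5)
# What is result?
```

go(5) = 5 * 4 * 3 * 2 * 3 = 360

Answer: 360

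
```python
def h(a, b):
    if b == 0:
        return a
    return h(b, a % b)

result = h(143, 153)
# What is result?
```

h(143, 153) -> h(153, 143) -> h(143, 10) -> h(10, 3) -> h(3, 1) -> h(1, 0) -> 1

Answer: 1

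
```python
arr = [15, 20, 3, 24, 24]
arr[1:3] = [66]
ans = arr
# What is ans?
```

Trace:
`arr = [15, 20, 3, 24, 24]` → arr = [15, 20, 3, 24, 24]
`arr[1:3] = [66]` → arr = [15, 66, 24, 24]
`ans = arr` → ans = [15, 66, 24, 24]
So ans = [15, 66, 24, 24]

Answer: [15, 66, 24, 24]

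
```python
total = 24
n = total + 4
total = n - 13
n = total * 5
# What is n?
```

Trace:
`total = 24` → total = 24
`n = total + 4` → n = 28
`total = n - 13` → total = 15
`n = total * 5` → n = 75
So n = 75

Answer: 75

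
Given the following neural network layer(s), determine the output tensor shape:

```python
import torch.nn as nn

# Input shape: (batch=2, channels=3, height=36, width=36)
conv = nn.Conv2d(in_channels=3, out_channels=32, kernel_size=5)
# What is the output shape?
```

Input: (2, 3, 36, 36) -> Output: (2, 32, 32, 32)

Answer: (2, 32, 32, 32)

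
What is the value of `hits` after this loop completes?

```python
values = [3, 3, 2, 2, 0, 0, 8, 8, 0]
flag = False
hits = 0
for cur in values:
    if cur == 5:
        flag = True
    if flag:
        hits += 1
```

Count elements after first 5 in [3, 3, 2, 2, 0, 0, 8, 8, 0]
`hits` takes the values: 0

Answer: 0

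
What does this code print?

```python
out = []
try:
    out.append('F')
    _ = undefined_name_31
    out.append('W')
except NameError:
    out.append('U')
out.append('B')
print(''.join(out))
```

Execution trace: 'F' (try body) → 'U' (except NameError) → 'B' (after the try/except). Output: FUB

Answer: FUB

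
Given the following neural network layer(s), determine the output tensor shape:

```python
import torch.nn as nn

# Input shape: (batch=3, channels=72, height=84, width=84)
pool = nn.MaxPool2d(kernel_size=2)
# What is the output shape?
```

Input: (3, 72, 84, 84) -> Output: (3, 72, 42, 42)

Answer: (3, 72, 42, 42)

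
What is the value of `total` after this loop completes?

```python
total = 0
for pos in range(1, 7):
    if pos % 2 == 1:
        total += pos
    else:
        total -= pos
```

Add odd, subtract even
`total` takes the values: 0 → 1 → -1 → 2 → -2 → 3 → -3

Answer: -3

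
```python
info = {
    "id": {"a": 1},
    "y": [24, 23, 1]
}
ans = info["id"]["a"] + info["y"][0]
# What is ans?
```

Trace:
`info = { ...` → info = {'id': {'a': 1}, 'y': [24, 23, 1]}
`ans = info["id"]["a"] + info["y"][0]` → ans = 25
So ans = 25

Answer: 25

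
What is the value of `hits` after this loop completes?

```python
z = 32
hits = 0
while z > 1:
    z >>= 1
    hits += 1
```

Count right shifts until 1
`hits` takes the values: 0 → 1 → 2 → 3 → 4 → 5

Answer: 5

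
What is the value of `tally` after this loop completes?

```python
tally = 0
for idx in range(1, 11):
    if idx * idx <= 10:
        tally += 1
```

Count numbers where idx² ≤ 10
`tally` takes the values: 0 → 1 → 2 → 3

Answer: 3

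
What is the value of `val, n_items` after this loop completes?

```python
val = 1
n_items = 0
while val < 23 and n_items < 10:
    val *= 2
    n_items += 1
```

Double until >= 23 or 10 iterations
`val, n_items` takes the values: (1, 0) → (2, 0) → (2, 1) → (4, 1) → (4, 2) → (8, 2) → (8, 3) → (16, 3) → (16, 4) → (32, 4) → (32, 5)

Answer: 32, 5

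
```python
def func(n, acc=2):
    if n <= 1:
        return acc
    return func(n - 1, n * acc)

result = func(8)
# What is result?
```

Accumulator trace (n, acc): (8, 2) -> (7, 16) -> (6, 112) -> (5, 672) -> (4, 3360) -> (3, 13440) -> (2, 40320) -> (1, 80640) -> return 80640

Answer: 80640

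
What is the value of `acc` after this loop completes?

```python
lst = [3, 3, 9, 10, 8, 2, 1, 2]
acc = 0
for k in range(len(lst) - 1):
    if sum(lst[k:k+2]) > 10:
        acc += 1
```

Count windows with sum > 10
`acc` takes the values: 0 → 1 → 2 → 3

Answer: 3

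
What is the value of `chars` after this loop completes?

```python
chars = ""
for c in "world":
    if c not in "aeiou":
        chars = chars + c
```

Remove vowels from 'world'
`chars` takes the values: "" → "w" → "wr" → "wrl" → "wrld"

Answer: "wrld"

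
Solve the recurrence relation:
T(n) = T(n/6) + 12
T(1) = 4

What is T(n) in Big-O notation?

Each step divides n by 6 and adds 12. After log_6(n) steps we reach T(1)=4. So T(n) = 12·log_6(n) + 4 = O(log n).

Answer: O(log n)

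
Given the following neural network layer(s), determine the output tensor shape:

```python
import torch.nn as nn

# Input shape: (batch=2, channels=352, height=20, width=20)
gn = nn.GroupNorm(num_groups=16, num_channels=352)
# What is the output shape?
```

Input: (2, 352, 20, 20) -> Output: (2, 352, 20, 20)

Answer: (2, 352, 20, 20)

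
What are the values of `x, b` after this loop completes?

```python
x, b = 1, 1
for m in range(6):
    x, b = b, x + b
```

Fibonacci: after 6 iterations
`x, b` takes the values: (1, 1) → (1, 2) → (2, 3) → (3, 5) → (5, 8) → (8, 13) → (13, 21)

Answer: 13, 21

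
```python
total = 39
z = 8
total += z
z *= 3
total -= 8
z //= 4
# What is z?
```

Trace:
`total = 39` → total = 39
`z = 8` → z = 8
`total += z` → total = 47
`z *= 3` → z = 24
`total -= 8` → total = 39
`z //= 4` → z = 6
So z = 6

Answer: 6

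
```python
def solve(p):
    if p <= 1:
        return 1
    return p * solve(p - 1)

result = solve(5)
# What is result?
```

solve(5) = 5 * 4 * 3 * 2 * 1 = 120

Answer: 120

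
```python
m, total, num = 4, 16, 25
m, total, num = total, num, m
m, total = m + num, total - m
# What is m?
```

Trace:
`m, total, num = 4, 16, 25` → m = 4; total = 16; num = 25
`m, total, num = total, num, m` → m = 16; total = 25; num = 4
`m, total = m + num, total - m` → m = 20; total = 9
So m = 20

Answer: 20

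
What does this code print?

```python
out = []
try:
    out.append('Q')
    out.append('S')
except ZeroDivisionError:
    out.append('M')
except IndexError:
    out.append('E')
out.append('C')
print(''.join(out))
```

Execution trace: 'Q' (try body) → 'S' (try body, no exception) → 'C' (after the try/except). Output: QSC

Answer: QSC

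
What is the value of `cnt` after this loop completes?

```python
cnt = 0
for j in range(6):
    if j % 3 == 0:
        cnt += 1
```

Count numbers divisible by 3 in range(6)
`cnt` takes the values: 0 → 1 → 2

Answer: 2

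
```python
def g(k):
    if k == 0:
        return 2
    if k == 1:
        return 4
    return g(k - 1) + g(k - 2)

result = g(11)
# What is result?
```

Build up from base cases: g(0)=2, g(1)=4, g(2)=6, g(3)=10, g(4)=16, g(5)=26, g(6)=42, ..., g(11)=466

Answer: 466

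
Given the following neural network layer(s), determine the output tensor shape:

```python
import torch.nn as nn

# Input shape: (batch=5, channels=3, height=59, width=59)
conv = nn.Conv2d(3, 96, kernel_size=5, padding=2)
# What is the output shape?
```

Input: (5, 3, 59, 59) -> Output: (5, 96, 59, 59)

Answer: (5, 96, 59, 59)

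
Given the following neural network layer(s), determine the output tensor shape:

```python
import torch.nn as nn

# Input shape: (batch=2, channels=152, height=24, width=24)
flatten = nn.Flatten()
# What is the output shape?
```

Input: (2, 152, 24, 24) -> Output: (2, 87552)

Answer: (2, 87552)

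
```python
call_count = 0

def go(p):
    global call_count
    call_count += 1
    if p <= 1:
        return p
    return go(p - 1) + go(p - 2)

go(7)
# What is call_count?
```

Calls(p) = 1 + Calls(p-1) + Calls(p-2); Calls(0)=Calls(1)=1. For p=7 this gives 41.

Answer: 41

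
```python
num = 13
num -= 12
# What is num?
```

Trace:
`num = 13` → num = 13
`num -= 12` → num = 1
So num = 1

Answer: 1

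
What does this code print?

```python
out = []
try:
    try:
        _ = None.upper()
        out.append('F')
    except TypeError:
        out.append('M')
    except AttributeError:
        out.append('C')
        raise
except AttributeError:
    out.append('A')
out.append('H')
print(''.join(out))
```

Execution trace: 'C' (inner except AttributeError) → 'A' (outer except AttributeError) → 'H' (after the try/except). Output: CAH

Answer: CAH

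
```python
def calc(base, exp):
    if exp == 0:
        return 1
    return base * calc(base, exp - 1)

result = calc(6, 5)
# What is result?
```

calc(6, 5) = 6 * 6 * 6 * 6 * 6 = 7776

Answer: 7776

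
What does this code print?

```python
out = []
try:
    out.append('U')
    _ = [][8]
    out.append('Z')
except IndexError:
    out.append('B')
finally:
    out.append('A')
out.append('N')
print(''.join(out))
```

Execution trace: 'U' (try body) → 'B' (except IndexError) → 'A' (finally) → 'N' (after the try/except). Output: UBAN

Answer: UBAN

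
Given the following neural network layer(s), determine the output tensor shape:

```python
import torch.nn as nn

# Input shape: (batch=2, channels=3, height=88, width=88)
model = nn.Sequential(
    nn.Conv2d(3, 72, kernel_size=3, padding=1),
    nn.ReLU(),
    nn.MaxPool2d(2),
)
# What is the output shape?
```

Input: (2, 3, 88, 88) -> after Conv2d: (2, 72, 88, 88) -> after ReLU: (2, 72, 88, 88) -> Output: (2, 72, 44, 44)

Answer: (2, 72, 44, 44)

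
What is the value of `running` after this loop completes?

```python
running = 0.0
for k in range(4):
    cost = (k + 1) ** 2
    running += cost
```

Sum of squared losses 1² + 2² + ... + 4²
`running` takes the values: 0.0 → 1.0 → 5.0 → 14.0 → 30.0

Answer: 30.0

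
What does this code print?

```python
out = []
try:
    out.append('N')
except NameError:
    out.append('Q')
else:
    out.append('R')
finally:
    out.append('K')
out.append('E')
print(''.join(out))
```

Execution trace: 'N' (try body, no exception) → 'R' (else) → 'K' (finally) → 'E' (after the try/except). Output: NRKE

Answer: NRKE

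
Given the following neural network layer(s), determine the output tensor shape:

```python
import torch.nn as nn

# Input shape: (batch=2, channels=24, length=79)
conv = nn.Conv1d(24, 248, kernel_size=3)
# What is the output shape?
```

Input: (2, 24, 79) -> Output: (2, 248, 77)

Answer: (2, 248, 77)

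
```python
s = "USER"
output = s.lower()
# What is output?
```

Trace:
`s = "USER"` → s = 'USER'
`output = s.lower()` → output = 'user'
So output = 'user'

Answer: 'user'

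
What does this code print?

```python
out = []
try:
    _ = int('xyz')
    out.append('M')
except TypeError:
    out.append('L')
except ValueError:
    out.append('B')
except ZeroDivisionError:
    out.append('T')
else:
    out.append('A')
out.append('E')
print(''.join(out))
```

Execution trace: 'B' (except ValueError) → 'E' (after the try/except). Output: BE

Answer: BE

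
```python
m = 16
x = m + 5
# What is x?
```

Trace:
`m = 16` → m = 16
`x = m + 5` → x = 21
So x = 21

Answer: 21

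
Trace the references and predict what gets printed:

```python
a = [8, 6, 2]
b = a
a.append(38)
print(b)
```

Key concept: basic list aliasing.
Step by step:
`a = [8, 6, 2]` → a = [8, 6, 2]
`b = a` → b = [8, 6, 2] (same object as a)
`a.append(38)` → a = [8, 6, 2, 38] (same object as b); b = [8, 6, 2, 38] (same object as a)
`print(b)` → prints [8, 6, 2, 38]

Answer: [8, 6, 2, 38]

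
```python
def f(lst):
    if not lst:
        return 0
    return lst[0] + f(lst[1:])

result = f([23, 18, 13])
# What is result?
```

23 + 18 + 13 + 0 = 54

Answer: 54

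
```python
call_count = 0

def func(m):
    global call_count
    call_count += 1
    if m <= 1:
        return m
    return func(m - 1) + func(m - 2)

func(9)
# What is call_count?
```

Calls(m) = 1 + Calls(m-1) + Calls(m-2); Calls(0)=Calls(1)=1. For m=9 this gives 109.

Answer: 109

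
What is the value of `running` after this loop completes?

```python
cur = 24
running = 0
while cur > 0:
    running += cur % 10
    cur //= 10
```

Sum digits of 24
`running` takes the values: 0 → 4 → 6

Answer: 6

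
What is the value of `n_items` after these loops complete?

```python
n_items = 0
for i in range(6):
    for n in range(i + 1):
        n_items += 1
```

Triangle: 1 + 2 + ... + 6
`n_items` takes the values: 0 → 1 → 2 → 3 → 4 → 5 → 6 → 7 → 8 → 9 → 10 → 11 → 12 → 13 → 14 → 15 → 16 → 17 → 18 → 19 → 20 → 21

Answer: 21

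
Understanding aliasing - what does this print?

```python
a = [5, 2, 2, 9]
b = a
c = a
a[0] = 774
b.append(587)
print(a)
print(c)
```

Key concept: multiple aliases.
Step by step:
`a = [5, 2, 2, 9]` → a = [5, 2, 2, 9]
`b = a` → b = [5, 2, 2, 9] (same object as a)
`c = a` → c = [5, 2, 2, 9] (same object as a, b)
`a[0] = 774` → a = [774, 2, 2, 9] (same object as b, c); b = [774, 2, 2, 9] (same object as a, c); c = [774, 2, 2, 9] (same object as a, b)
`b.append(587)` → a = [774, 2, 2, 9, 587] (same object as b, c); b = [774, 2, 2, 9, 587] (same object as a, c); c = [774, 2, 2, 9, 587] (same object as a, b)
`print(a)` → prints [774, 2, 2, 9, 587]
`print(c)` → prints [774, 2, 2, 9, 587]

Answer:
[774, 2, 2, 9, 587]
[774, 2, 2, 9, 587]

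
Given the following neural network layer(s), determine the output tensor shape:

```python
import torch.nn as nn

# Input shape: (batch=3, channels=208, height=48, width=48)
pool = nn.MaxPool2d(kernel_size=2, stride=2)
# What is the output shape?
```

Input: (3, 208, 48, 48) -> Output: (3, 208, 24, 24)

Answer: (3, 208, 24, 24)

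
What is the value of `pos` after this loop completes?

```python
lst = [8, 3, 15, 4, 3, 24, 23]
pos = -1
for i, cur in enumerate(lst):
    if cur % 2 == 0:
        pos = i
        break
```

First even number index in [8, 3, 15, 4, 3, 24, 23]
`pos` takes the values: -1 → 0

Answer: 0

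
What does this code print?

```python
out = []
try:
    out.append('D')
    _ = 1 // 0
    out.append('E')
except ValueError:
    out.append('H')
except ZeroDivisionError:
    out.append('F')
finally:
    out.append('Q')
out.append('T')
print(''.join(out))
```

Execution trace: 'D' (try body) → 'F' (except ZeroDivisionError) → 'Q' (finally) → 'T' (after the try/except). Output: DFQT

Answer: DFQT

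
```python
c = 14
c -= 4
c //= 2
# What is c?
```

Trace:
`c = 14` → c = 14
`c -= 4` → c = 10
`c //= 2` → c = 5
So c = 5

Answer: 5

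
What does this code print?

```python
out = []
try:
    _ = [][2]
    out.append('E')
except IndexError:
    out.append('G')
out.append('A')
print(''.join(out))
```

Execution trace: 'G' (except IndexError) → 'A' (after the try/except). Output: GA

Answer: GA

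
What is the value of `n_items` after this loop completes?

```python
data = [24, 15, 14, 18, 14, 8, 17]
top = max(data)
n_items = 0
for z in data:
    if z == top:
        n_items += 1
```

Count of max value 24 in [24, 15, 14, 18, 14, 8, 17]
`n_items` takes the values: 0 → 1

Answer: 1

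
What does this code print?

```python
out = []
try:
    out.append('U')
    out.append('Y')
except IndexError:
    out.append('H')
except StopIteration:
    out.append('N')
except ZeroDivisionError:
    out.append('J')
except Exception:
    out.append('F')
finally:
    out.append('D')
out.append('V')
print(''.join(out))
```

Execution trace: 'U' (try body) → 'Y' (try body, no exception) → 'D' (finally) → 'V' (after the try/except). Output: UYDV

Answer: UYDV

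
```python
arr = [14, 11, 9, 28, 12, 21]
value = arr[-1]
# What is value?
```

Trace:
`arr = [14, 11, 9, 28, 12, 21]` → arr = [14, 11, 9, 28, 12, 21]
`value = arr[-1]` → value = 21
So value = 21

Answer: 21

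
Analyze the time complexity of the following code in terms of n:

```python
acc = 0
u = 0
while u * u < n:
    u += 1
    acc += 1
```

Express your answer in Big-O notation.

Each loop level contributes: √n. Multiplying the contributions gives O(√n).

Answer: O(√n)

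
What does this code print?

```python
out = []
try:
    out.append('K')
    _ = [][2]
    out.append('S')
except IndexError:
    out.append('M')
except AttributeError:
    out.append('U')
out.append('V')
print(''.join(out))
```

Execution trace: 'K' (try body) → 'M' (except IndexError) → 'V' (after the try/except). Output: KMV

Answer: KMV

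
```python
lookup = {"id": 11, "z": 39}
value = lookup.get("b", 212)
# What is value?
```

Trace:
`lookup = {"id": 11, "z": 39}` → lookup = {'id': 11, 'z': 39}
`value = lookup.get("b", 212)` → value = 212
So value = 212

Answer: 212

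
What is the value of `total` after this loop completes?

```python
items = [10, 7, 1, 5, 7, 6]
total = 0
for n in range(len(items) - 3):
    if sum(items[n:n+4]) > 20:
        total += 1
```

Count windows with sum > 20
`total` takes the values: 0 → 1

Answer: 1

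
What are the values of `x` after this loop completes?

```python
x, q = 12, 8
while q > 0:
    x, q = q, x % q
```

GCD of 12 and 8
`x` takes the values: 12 → 8 → 4

Answer: 4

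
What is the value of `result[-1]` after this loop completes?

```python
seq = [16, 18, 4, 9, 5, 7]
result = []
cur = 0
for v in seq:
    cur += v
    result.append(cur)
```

Cumulative sum ends at 59
`result` takes the values: [] → [16] → [16, 34] → [16, 34, 38] → [16, 34, 38, 47] → [16, 34, 38, 47, 52] → [16, 34, 38, 47, 52, 59]
So `result[-1]` = 59

Answer: 59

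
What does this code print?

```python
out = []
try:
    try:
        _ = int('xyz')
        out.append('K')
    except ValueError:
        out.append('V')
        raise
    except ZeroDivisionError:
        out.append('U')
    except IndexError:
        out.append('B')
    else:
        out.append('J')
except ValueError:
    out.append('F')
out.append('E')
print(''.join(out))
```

Execution trace: 'V' (except ValueError) → 'F' (outer except ValueError) → 'E' (after the try/except). Output: VFE

Answer: VFE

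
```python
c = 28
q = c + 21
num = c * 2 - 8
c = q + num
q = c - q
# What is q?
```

Trace:
`c = 28` → c = 28
`q = c + 21` → q = 49
`num = c * 2 - 8` → num = 48
`c = q + num` → c = 97
`q = c - q` → q = 48
So q = 48

Answer: 48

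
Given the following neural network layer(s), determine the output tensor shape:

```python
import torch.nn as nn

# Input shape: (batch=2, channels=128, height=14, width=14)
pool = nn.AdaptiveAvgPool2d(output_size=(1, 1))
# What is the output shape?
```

Input: (2, 128, 14, 14) -> Output: (2, 128, 1, 1)

Answer: (2, 128, 1, 1)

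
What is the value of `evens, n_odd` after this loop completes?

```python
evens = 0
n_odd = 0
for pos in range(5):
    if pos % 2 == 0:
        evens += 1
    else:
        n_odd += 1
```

Count evens and odds in range(5)
`evens, n_odd` takes the values: (0, 0) → (1, 0) → (1, 1) → (2, 1) → (2, 2) → (3, 2)

Answer: 3, 2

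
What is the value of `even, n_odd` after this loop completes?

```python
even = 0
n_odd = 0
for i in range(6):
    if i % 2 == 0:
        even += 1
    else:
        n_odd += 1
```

Count evens and odds in range(6)
`even, n_odd` takes the values: (0, 0) → (1, 0) → (1, 1) → (2, 1) → (2, 2) → (3, 2) → (3, 3)

Answer: 3, 3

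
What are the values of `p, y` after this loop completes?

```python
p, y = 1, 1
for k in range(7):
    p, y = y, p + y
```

Fibonacci: after 7 iterations
`p, y` takes the values: (1, 1) → (1, 2) → (2, 3) → (3, 5) → (5, 8) → (8, 13) → (13, 21) → (21, 34)

Answer: 21, 34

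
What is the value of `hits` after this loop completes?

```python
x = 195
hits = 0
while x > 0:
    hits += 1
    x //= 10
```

Count digits by repeated division by 10
`hits` takes the values: 0 → 1 → 2 → 3

Answer: 3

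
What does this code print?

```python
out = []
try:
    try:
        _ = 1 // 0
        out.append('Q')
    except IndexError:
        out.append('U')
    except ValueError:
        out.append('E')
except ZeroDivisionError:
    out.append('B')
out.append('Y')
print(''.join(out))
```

Execution trace: 'B' (outer except ZeroDivisionError) → 'Y' (after the try/except). Output: BY

Answer: BY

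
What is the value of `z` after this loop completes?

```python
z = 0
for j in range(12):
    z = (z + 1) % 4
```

Increment mod 4, 12 times = 0
`z` takes the values: 0 → 1 → 2 → 3 → 0 → 1 → 2 → 3 → 0 → 1 → 2 → 3 → 0

Answer: 0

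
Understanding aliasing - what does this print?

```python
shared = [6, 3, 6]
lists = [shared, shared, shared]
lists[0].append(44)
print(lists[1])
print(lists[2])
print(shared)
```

Key concept: list of same reference.
Step by step:
`shared = [6, 3, 6]` → shared = [6, 3, 6]
`lists = [shared, shared, shared]` → lists = [[6, 3, 6], [6, 3, 6], [6, 3, 6]]
`lists[0].append(44)` → shared = [6, 3, 6, 44]; lists = [[6, 3, 6, 44], [6, 3, 6, 44], [6, 3, 6, 44]]
`print(lists[1])` → prints [6, 3, 6, 44]
`print(lists[2])` → prints [6, 3, 6, 44]
`print(shared)` → prints [6, 3, 6, 44]

Answer:
[6, 3, 6, 44]
[6, 3, 6, 44]
[6, 3, 6, 44]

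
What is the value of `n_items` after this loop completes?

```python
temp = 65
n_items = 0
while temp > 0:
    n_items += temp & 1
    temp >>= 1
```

Count set bits in 65 (binary: 0b1000001)
`n_items` takes the values: 0 → 1 → 2

Answer: 2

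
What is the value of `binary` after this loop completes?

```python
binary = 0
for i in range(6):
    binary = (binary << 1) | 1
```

Build 6 consecutive 1-bits: 0b111111
`binary` takes the values: 0 → 1 → 3 → 7 → 15 → 31 → 63

Answer: 63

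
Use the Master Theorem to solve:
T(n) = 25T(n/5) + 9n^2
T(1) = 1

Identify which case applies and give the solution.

a=25, b=5, f(n)=9n^2. log_5(25) = 2. Since c=2 = 2, Case 2 applies: T(n) = Θ(n^log_b(a) · log n) = O(n^2 log n).

Answer: O(n^2 log n) - Case 2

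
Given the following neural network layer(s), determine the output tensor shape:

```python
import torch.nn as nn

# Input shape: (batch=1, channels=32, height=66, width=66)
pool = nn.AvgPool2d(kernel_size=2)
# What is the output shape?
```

Input: (1, 32, 66, 66) -> Output: (1, 32, 33, 33)

Answer: (1, 32, 33, 33)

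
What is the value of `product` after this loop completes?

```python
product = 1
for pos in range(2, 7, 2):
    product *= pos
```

Product of even numbers 2 to 6
`product` takes the values: 1 → 2 → 8 → 48

Answer: 48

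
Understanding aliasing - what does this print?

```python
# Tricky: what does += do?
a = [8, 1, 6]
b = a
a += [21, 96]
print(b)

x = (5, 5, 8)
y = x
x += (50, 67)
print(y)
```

Key concept: += behavior differs for mutable vs immutable.
Step by step:
`a = [8, 1, 6]` → a = [8, 1, 6]
`b = a` → b = [8, 1, 6] (same object as a)
`a += [21, 96]` → a = [8, 1, 6, 21, 96] (same object as b); b = [8, 1, 6, 21, 96] (same object as a)
`print(b)` → prints [8, 1, 6, 21, 96]
`x = (5, 5, 8)` → x = (5, 5, 8)
`y = x` → y = (5, 5, 8)
`x += (50, 67)` → x = (5, 5, 8, 50, 67)
`print(y)` → prints (5, 5, 8)

Answer:
[8, 1, 6, 21, 96]
(5, 5, 8)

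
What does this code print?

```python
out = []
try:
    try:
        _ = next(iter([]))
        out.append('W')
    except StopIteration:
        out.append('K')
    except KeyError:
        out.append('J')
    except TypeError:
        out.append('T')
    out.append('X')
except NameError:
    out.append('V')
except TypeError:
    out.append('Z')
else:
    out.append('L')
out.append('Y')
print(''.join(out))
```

Execution trace: 'K' (inner except StopIteration) → 'X' (try body, no exception) → 'L' (else) → 'Y' (after the try/except). Output: KXLY

Answer: KXLY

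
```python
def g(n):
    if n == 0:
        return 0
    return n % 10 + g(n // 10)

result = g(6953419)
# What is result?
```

Sum of digits of 6953419: 9 + 1 + 4 + 3 + 5 + 9 + 6 = 37

Answer: 37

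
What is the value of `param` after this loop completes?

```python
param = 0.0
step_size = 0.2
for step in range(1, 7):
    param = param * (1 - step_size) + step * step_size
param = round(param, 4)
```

Moving average with lr=0.2
`param` takes the values: 0.0 → 0.2 → 0.56 → 1.048 → 1.6384 → 2.31072 → 3.048576 → 3.0486

Answer: 3.0486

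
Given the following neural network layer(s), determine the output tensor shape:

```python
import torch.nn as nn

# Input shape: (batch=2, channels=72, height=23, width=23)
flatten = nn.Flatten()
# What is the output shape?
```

Input: (2, 72, 23, 23) -> Output: (2, 38088)

Answer: (2, 38088)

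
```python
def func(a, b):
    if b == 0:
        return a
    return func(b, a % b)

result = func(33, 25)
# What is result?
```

func(33, 25) -> func(25, 8) -> func(8, 1) -> func(1, 0) -> 1

Answer: 1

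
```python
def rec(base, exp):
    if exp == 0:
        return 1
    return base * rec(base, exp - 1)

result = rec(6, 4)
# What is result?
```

rec(6, 4) = 6 * 6 * 6 * 6 = 1296

Answer: 1296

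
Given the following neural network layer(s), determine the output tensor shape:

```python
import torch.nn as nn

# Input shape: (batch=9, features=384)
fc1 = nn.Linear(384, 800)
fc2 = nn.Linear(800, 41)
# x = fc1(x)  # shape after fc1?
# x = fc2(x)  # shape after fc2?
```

Input: (9, 384) -> after fc1: (9, 800) -> Output: (9, 41)

Answer: (9, 41)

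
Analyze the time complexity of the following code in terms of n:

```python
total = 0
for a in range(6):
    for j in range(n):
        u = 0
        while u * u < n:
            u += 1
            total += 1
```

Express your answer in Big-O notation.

Each loop level contributes: 1 × n × √n. Multiplying the contributions gives O(n√n).

Answer: O(n√n)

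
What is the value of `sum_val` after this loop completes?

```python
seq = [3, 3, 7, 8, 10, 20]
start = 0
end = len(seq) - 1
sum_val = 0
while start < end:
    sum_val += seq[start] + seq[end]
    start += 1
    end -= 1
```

Sum of pairs from ends
`sum_val` takes the values: 0 → 23 → 36 → 51

Answer: 51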